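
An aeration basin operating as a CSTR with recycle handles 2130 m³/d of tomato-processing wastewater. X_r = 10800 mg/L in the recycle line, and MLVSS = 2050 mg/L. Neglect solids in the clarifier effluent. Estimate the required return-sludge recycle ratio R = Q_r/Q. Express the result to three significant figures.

R ≈ 0.234

R = Q_r/Q = X/(X_r − X) = 2050 / (10800 − 2050) = 0.2343.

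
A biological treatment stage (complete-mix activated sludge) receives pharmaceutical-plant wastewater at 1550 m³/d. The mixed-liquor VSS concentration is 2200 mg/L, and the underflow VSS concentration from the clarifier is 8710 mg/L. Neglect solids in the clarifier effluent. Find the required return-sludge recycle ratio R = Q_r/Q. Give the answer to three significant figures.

Mass balance around the secondary clarifier (neglecting effluent solids): R = X / (X_r − X) = 2200 / (8710 − 2200) = 0.3379.

R ≈ 0.338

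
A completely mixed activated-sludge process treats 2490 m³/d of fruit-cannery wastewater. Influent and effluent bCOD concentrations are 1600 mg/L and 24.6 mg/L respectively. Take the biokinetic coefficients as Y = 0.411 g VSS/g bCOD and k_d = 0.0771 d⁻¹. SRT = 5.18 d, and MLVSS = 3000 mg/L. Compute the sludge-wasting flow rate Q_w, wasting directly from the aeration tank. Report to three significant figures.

Rearranging the biomass balance for a CMAS with decay, V = Y·Q·ΔS·θ_c / [X·(1+k_d θ_c)] = 0.411 × 2490 × (1600 − 24.6) × 5.18 / [3000 × (1 + 0.0771 × 5.18)] = 8.35×10^6 / 4198 = 1989 m³.
For wasting at MLVSS concentration, Q_w = V/θ_c = 1989/5.18 = 384.0 m³/d.

Q_w ≈ 384 m³/d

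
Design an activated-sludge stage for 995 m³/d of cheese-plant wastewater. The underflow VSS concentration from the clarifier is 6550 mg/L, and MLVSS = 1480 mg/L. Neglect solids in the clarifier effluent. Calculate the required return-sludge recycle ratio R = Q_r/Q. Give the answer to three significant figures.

Solids balance on the clarifier gives (1+R)X = R·X_r, so R = X/(X_r − X) = 1480 / (6550 − 1480) = 0.2919.

R ≈ 0.292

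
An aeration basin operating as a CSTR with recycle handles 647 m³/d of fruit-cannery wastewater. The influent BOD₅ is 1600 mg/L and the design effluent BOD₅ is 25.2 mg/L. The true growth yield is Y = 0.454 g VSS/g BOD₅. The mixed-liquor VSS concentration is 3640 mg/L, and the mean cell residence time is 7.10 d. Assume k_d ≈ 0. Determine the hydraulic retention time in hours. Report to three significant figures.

Biomass mass balance (decay neglected): V·X = Y·Q·(S₀ − S)·θ_c, so V = 0.454 × 647 × (1600 − 25.2) × 7.10 / 3640 = 902.3 m³.
τ = V/Q = 902.3/647 = 1.395 d, or 33.47 h.

τ ≈ 33.5 h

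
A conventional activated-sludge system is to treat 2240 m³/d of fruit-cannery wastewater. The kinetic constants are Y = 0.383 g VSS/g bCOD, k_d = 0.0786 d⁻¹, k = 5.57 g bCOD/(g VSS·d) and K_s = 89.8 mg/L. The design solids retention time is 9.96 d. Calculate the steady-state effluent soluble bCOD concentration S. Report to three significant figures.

S ≈ 8.23 mg/L

Effluent substrate depends only on kinetics and SRT: S = K_s(1 + k_d θ_c) / [θ_c(Yk − k_d) − 1] = 89.8 × (1 + 0.0786 × 9.96) / [9.96 × (0.383 × 5.57 − 0.0786) − 1] = 160.1 / 19.46 = 8.225 mg/L.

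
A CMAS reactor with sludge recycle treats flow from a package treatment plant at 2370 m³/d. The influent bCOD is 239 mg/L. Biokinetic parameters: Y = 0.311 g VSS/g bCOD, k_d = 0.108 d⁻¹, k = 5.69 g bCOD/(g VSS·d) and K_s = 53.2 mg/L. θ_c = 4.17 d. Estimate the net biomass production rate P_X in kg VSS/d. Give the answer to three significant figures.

Effluent substrate depends only on kinetics and SRT: S = K_s(1 + k_d θ_c) / [θ_c(Yk − k_d) − 1] = 53.2 × (1 + 0.108 × 4.17) / [4.17 × (0.311 × 5.69 − 0.108) − 1] = 77.16 / 5.929 = 13.01 mg/L.
Y_obs = Y / (1 + k_d θ_c) = 0.311 / (1 + 0.108 × 4.17) = 0.311 / 1.450 = 0.2144.
Q·(S₀ − S) = 2370 × (239 − 13.0) × 10⁻³ = 535.6 kg/d removed.
So the net sludge growth is P_X = 0.2144 × 535.6 = 114.9 kg VSS/d.

P_X ≈ 115 kg VSS/d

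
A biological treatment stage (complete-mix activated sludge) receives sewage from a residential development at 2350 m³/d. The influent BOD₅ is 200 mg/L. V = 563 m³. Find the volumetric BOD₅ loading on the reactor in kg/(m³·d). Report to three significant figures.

L_v ≈ 0.835 kg BOD₅/(m³·d)

Applied BOD₅ load per unit volume = Q·S₀/V = (2350 × 200/1000)/563.0 = 0.8348 kg BOD₅·m⁻³·d⁻¹.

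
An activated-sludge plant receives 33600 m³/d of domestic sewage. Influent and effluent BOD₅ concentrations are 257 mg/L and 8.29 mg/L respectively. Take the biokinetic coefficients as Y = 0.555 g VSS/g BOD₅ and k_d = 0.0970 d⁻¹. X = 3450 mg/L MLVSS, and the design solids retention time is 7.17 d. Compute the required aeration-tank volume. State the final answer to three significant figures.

Rearranging the biomass balance for a CMAS with decay, V = Y·Q·ΔS·θ_c / [X·(1+k_d θ_c)] = 0.555 × 33600 × (257 − 8.29) × 7.17 / [3450 × (1 + 0.0970 × 7.17)] = 3.33×10^7 / 5849 = 5685 m³.

V ≈ 5680 m³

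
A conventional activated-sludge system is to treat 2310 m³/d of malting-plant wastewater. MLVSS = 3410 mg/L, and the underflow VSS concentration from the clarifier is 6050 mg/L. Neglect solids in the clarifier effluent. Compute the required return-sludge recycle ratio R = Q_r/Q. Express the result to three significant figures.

Solids balance on the clarifier gives (1+R)X = R·X_r, so R = X/(X_r − X) = 3410 / (6050 − 3410) = 1.292.

R ≈ 1.29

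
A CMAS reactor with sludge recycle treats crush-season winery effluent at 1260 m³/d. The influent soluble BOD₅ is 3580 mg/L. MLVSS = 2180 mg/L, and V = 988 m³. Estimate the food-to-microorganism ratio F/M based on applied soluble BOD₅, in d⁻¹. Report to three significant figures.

F/M = Q·S₀ / (V·X) = 1260 × 3580 / (988.0 × 2180) = 2.094 g soluble BOD₅·(g VSS·d)⁻¹.

F/M ≈ 2.09 d⁻¹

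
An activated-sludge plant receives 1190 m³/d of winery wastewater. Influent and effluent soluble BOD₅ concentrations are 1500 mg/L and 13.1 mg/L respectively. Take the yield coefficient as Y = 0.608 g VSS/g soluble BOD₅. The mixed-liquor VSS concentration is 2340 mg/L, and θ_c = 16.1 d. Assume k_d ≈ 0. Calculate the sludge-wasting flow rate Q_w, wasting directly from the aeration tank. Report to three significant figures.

With k_d = 0 the design equation reduces to V = Y Q (S₀−S) θ_c / X = 0.608 × 1190 × (1500 − 13.1) × 16.1 / 2340 = 7402 m³.
Wasting from the aeration tank: Q_w = V / θ_c = 7402 / 16.1 = 459.7 m³/d.

Q_w ≈ 460 m³/d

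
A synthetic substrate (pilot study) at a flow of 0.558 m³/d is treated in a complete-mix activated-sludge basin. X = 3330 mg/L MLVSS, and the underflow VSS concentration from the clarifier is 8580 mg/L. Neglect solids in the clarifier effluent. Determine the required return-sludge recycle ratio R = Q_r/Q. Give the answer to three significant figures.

Mass balance around the secondary clarifier (neglecting effluent solids): R = X / (X_r − X) = 3330 / (8580 − 3330) = 0.6343.

R ≈ 0.634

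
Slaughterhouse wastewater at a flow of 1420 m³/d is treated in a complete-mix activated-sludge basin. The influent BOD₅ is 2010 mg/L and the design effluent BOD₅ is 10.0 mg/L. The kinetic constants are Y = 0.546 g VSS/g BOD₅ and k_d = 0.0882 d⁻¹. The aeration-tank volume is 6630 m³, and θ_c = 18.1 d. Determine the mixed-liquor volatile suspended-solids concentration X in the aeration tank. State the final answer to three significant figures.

Solving the biomass balance for X: X = Y Q (S₀−S) θ_c / [V (1+k_d θ_c)] = 0.546 × 1420 × (2010 − 10.0) × 18.1 / [6630 × (1 + 0.0882 × 18.1)] = 1630 mg/L.

X ≈ 1630 mg/L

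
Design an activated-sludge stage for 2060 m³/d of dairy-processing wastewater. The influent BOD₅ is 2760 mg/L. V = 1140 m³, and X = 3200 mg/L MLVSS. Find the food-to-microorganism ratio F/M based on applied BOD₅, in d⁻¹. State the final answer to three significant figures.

Food-to-microorganism ratio F/M = Q S₀ / (V X) = 2060 × 2760 / (1140 × 3200) = 1.559 d⁻¹.

F/M ≈ 1.56 d⁻¹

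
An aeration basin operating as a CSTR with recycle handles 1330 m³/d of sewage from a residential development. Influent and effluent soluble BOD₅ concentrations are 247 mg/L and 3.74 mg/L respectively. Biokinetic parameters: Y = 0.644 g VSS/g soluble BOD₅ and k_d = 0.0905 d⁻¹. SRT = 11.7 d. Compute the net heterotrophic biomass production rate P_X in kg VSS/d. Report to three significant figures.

P_X ≈ 101 kg VSS/d

Observed yield with endogenous decay: Y_obs = Y / (1 + k_d·θ_c) = 0.644 / (1 + 0.0905 × 11.7) = 0.644 / 2.059 = 0.3128 g VSS/g soluble BOD₅.
Mass of soluble BOD₅ removed per day: Q(S₀ − S) = 1330 × 243.3 g/m³ = 323.5 kg/d.
Net biomass production P_X = Y_obs × Q·(S₀ − S) = 0.3128 × 323.5 = 101.2 kg VSS/d.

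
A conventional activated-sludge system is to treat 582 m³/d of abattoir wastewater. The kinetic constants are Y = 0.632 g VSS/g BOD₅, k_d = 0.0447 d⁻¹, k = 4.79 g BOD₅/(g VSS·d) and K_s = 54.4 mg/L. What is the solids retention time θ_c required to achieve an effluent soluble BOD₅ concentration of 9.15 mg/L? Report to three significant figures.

θ_c ≈ 2.56 d

At the target effluent, Y k S/(K_s+S) = 0.632×4.79×9.15/63.55 = 0.4359 d⁻¹.
θ_c = 1/(μ − k_d) = 1/(0.4359 − 0.0447) = 1/0.3912 = 2.556 d.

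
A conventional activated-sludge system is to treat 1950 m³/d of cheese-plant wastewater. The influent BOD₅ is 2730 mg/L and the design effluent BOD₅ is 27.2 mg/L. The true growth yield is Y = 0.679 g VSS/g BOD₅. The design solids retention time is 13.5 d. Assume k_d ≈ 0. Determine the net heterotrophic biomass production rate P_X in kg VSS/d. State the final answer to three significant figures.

P_X ≈ 3580 kg VSS/d

No decay correction is needed, so Y_obs = Y = 0.679.
ΔS = 2730 − 27.2 = 2703 mg/L, so the substrate removal rate is 1950 × 2703/1000 = 5270 kg BOD₅/d.
Biomass produced: P_X = Y_obs·Q·ΔS = 0.6790 × 5270 ≈ 3579 kg VSS/d.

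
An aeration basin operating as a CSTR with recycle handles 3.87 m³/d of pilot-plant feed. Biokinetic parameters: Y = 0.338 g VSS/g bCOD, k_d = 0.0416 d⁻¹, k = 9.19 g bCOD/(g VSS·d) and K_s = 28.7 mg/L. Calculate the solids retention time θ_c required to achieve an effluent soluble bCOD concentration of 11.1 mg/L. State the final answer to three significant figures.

From 1/θ_c = Y·k·S/(K_s + S) − k_d: Y·k·S/(K_s+S) = 0.338 × 9.19 × 11.1 / (28.7 + 11.1) = 0.8663 d⁻¹.
θ_c = 1/(μ − k_d) = 1/(0.8663 − 0.0416) = 1/0.8247 = 1.213 d.

θ_c ≈ 1.21 d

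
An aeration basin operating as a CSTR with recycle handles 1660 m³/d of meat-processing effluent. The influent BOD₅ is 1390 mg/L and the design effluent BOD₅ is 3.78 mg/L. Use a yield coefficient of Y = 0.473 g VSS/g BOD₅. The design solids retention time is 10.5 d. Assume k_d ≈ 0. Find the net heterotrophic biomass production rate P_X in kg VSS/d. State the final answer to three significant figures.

P_X ≈ 1090 kg VSS/d

Since k_d ≈ 0, Y_obs = Y = 0.473 g VSS/g BOD₅.
Q·(S₀ − S) = 1660 × (1390 − 3.78) × 10⁻³ = 2301 kg/d removed.
P_X = Y_obs · Q(S₀ − S) = 0.4730 × 2301 = 1088 kg VSS/d.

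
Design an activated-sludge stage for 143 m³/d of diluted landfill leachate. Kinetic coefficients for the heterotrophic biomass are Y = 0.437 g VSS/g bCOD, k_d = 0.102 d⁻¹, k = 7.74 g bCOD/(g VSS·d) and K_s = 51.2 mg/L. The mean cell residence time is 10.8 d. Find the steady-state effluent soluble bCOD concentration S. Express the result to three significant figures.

For a completely mixed reactor with recycle the Lawrence–McCarty relation gives S = K_s·(1 + k_d·θ_c) / [θ_c·(Y·k − k_d) − 1] = 51.2 × (1 + 0.102 × 10.8) / [10.8 × (0.437 × 7.74 − 0.102) − 1] = 107.6 / 34.43 = 3.125 mg/L.

S ≈ 3.13 mg/L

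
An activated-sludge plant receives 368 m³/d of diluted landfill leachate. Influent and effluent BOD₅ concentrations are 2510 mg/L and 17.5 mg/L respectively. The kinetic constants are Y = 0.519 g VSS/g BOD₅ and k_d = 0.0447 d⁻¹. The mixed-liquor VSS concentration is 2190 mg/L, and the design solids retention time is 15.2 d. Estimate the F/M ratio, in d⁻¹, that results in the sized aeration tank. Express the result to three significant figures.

F/M ≈ 0.214 d⁻¹

Steady-state biomass mass balance: V·X·(1 + k_d·θ_c) = Y·Q·(S₀ − S)·θ_c, so V = 0.519 × 368 × (2510 − 17.5) × 15.2 / [2190 × (1 + 0.0447 × 15.2)] = 7.24×10^6 / 3678 = 1967 m³.
Food-to-microorganism ratio F/M = Q S₀ / (V X) = 368 × 2510 / (1967 × 2190) = 0.2144 d⁻¹.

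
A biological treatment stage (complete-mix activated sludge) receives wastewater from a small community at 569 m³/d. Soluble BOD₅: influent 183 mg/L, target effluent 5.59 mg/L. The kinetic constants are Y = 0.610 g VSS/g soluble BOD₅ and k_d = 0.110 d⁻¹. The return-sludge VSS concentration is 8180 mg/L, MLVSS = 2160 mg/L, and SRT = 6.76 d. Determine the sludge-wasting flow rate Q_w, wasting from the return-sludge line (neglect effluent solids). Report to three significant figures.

Steady-state biomass mass balance: V·X·(1 + k_d·θ_c) = Y·Q·(S₀ − S)·θ_c, so V = 0.610 × 569 × (183 − 5.59) × 6.76 / [2160 × (1 + 0.110 × 6.76)] = 4.16×10^5 / 3766 = 110.5 m³.
Q_w = (V·X)/(θ_c X_r) = 110.5 × 2160 / (6.76 × 8180) = 4.317 m³/d.

Q_w ≈ 4.32 m³/d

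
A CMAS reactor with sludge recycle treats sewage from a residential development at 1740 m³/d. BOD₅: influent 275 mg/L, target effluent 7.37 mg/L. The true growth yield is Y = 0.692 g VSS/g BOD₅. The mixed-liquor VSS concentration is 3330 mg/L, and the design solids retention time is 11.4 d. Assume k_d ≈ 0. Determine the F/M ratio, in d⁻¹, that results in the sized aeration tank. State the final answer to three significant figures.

V·X = Y·Q·ΔS·θ_c gives V = 0.692 × 1740 × (275 − 7.37) × 11.4 / 3330 = 1103 m³.
Food-to-microorganism ratio F/M = Q S₀ / (V X) = 1740 × 275 / (1103 × 3330) = 0.1303 d⁻¹.

F/M ≈ 0.130 d⁻¹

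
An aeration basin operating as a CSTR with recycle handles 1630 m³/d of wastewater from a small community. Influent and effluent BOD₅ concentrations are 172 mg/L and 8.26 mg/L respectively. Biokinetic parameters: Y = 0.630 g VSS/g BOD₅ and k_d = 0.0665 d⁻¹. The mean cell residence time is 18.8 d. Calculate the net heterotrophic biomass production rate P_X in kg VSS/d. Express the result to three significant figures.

P_X ≈ 74.7 kg VSS/d

The observed yield is Y_obs = Y/(1 + k_d·θ_c) = 0.630 / (1 + 0.0665 × 18.8) = 0.630 / 2.250 = 0.2800 g VSS per g BOD₅ removed.
ΔS = 172 − 8.26 = 163.7 mg/L, so the substrate removal rate is 1630 × 163.7/1000 = 266.9 kg BOD₅/d.
Net biomass production P_X = Y_obs × Q·(S₀ − S) = 0.2800 × 266.9 = 74.72 kg VSS/d.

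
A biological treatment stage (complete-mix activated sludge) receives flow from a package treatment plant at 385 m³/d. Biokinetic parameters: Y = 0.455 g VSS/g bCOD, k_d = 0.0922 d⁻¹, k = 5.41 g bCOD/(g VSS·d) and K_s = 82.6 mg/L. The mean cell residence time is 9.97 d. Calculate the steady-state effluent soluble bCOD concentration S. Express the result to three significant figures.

For a completely mixed reactor with recycle the Lawrence–McCarty relation gives S = K_s·(1 + k_d·θ_c) / [θ_c·(Y·k − k_d) − 1] = 82.6 × (1 + 0.0922 × 9.97) / [9.97 × (0.455 × 5.41 − 0.0922) − 1] = 158.5 / 22.62 = 7.008 mg/L.

S ≈ 7.01 mg/L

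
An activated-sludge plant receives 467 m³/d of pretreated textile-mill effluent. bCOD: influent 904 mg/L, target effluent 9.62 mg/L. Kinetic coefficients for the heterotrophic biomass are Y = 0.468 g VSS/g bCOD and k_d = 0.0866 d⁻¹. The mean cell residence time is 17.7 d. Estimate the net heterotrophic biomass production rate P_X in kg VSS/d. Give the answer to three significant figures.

Correct the yield for decay: Y_obs = Y/(1 + k_d θ_c) = 0.468 / (1 + 0.0866 × 17.7) = 0.468 / 2.533 = 0.1848.
ΔS = 904 − 9.62 = 894.4 mg/L, so the substrate removal rate is 467 × 894.4/1000 = 417.7 kg bCOD/d.
Net biomass production P_X = Y_obs × Q·(S₀ − S) = 0.1848 × 417.7 = 77.18 kg VSS/d.

P_X ≈ 77.2 kg VSS/d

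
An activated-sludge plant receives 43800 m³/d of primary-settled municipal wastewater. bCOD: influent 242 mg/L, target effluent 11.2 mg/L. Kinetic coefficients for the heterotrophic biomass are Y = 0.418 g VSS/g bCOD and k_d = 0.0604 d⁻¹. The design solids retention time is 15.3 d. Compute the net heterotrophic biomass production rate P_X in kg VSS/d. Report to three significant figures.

P_X ≈ 2200 kg VSS/d

The observed yield is Y_obs = Y/(1 + k_d·θ_c) = 0.418 / (1 + 0.0604 × 15.3) = 0.418 / 1.924 = 0.2172 g VSS per g bCOD removed.
Q·(S₀ − S) = 43800 × (242 − 11.2) × 10⁻³ = 10109 kg/d removed.
Biomass produced: P_X = Y_obs·Q·ΔS = 0.2172 × 10109 ≈ 2196 kg VSS/d.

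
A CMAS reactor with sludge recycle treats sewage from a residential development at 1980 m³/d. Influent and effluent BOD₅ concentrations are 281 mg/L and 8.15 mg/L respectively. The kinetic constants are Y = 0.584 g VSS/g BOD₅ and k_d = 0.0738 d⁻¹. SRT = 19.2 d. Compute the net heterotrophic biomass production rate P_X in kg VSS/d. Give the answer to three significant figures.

Observed yield with endogenous decay: Y_obs = Y / (1 + k_d·θ_c) = 0.584 / (1 + 0.0738 × 19.2) = 0.584 / 2.417 = 0.2416 g VSS/g BOD₅.
ΔS = 281 − 8.15 = 272.9 mg/L, so the substrate removal rate is 1980 × 272.9/1000 = 540.2 kg BOD₅/d.
Net biomass production P_X = Y_obs × Q·(S₀ − S) = 0.2416 × 540.2 = 130.5 kg VSS/d.

P_X ≈ 131 kg VSS/d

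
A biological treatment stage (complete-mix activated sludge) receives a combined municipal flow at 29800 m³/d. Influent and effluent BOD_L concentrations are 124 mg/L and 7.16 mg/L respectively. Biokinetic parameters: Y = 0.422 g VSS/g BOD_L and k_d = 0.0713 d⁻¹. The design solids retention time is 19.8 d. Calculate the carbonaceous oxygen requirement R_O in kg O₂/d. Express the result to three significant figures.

R_O ≈ 2620 kg O₂/d

Y_obs = Y / (1 + k_d θ_c) = 0.422 / (1 + 0.0713 × 19.8) = 0.422 / 2.412 = 0.1750.
Q·(S₀ − S) = 29800 × (124 − 7.16) × 10⁻³ = 3482 kg/d removed.
Net sludge production P_X = 0.1750 × 3482 = 609.2 kg VSS/d.
R_O = Q·(S₀ − S) − 1.42·P_X = 3482 − 1.42 × 609.2 = 2617 kg O₂/d.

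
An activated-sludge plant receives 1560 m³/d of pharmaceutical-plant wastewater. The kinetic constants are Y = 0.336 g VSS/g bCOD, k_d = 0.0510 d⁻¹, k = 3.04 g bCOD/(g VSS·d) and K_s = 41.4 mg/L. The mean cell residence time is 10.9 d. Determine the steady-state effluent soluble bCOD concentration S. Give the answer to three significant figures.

For a completely mixed reactor with recycle the Lawrence–McCarty relation gives S = K_s·(1 + k_d·θ_c) / [θ_c·(Y·k − k_d) − 1] = 41.4 × (1 + 0.0510 × 10.9) / [10.9 × (0.336 × 3.04 − 0.0510) − 1] = 64.41 / 9.578 = 6.725 mg/L.

S ≈ 6.73 mg/L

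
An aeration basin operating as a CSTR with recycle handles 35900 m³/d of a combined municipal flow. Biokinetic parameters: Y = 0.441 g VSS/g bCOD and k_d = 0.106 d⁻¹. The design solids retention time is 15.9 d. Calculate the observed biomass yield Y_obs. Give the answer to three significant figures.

Observed yield with endogenous decay: Y_obs = Y / (1 + k_d·θ_c) = 0.441 / (1 + 0.106 × 15.9) = 0.441 / 2.685 = 0.1642 g VSS/g bCOD.

Y_obs ≈ 0.164 g VSS/g bCOD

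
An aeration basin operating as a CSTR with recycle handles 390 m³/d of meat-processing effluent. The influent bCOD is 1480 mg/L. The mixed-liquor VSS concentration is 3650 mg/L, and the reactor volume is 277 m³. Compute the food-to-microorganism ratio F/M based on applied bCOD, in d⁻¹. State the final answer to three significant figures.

Food-to-microorganism ratio F/M = Q S₀ / (V X) = 390 × 1480 / (277.0 × 3650) = 0.5709 d⁻¹.

F/M ≈ 0.571 d⁻¹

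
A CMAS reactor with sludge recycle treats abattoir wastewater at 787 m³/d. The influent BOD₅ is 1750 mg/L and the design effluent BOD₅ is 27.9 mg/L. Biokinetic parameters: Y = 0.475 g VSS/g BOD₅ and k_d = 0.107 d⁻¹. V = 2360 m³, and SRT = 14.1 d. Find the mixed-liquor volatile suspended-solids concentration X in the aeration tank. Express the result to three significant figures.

X ≈ 1530 mg/L

From V·X·(1 + k_d·θ_c) = Y·Q·(S₀ − S)·θ_c: X = 0.475 × 787 × (1750 − 27.9) × 14.1 / [2360 × (1 + 0.107 × 14.1)] = 1533 mg/L.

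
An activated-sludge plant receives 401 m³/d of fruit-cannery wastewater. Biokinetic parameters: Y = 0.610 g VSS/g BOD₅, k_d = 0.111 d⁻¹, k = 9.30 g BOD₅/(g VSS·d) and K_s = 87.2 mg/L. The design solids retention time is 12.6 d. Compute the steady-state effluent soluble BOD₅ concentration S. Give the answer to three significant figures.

S ≈ 3.03 mg/L

Effluent substrate depends only on kinetics and SRT: S = K_s(1 + k_d θ_c) / [θ_c(Yk − k_d) − 1] = 87.2 × (1 + 0.111 × 12.6) / [12.6 × (0.610 × 9.30 − 0.111) − 1] = 209.2 / 69.08 = 3.028 mg/L.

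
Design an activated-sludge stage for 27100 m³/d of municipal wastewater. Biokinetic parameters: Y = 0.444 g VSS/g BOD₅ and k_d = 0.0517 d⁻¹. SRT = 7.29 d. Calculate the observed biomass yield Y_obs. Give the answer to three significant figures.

Y_obs = Y / (1 + k_d θ_c) = 0.444 / (1 + 0.0517 × 7.29) = 0.444 / 1.377 = 0.3225.

Y_obs ≈ 0.322 g VSS/g BOD₅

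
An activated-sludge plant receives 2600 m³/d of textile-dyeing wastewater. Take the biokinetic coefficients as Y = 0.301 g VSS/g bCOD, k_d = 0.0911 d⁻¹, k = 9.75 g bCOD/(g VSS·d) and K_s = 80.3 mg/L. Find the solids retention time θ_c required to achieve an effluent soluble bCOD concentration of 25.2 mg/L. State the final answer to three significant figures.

From 1/θ_c = Y·k·S/(K_s + S) − k_d: Y·k·S/(K_s+S) = 0.301 × 9.75 × 25.2 / (80.3 + 25.2) = 0.7010 d⁻¹.
Then 1/θ_c = μ − k_d = 0.7010 − 0.0911 = 0.6099 d⁻¹, giving θ_c = 1.640 d.

θ_c ≈ 1.64 d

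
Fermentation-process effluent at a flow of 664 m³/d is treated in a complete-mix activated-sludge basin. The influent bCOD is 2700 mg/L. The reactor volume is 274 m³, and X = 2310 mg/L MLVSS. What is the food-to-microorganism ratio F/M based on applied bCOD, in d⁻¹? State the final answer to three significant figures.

F/M ≈ 2.83 d⁻¹

Food-to-microorganism ratio F/M = Q S₀ / (V X) = 664 × 2700 / (274.0 × 2310) = 2.832 d⁻¹.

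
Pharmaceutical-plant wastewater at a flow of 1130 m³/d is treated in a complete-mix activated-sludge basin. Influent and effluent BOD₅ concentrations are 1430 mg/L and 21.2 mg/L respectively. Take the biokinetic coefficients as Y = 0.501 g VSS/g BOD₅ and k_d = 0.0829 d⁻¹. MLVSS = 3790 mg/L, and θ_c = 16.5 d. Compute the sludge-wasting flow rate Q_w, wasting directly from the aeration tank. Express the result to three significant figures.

Steady-state biomass mass balance: V·X·(1 + k_d·θ_c) = Y·Q·(S₀ − S)·θ_c, so V = 0.501 × 1130 × (1430 − 21.2) × 16.5 / [3790 × (1 + 0.0829 × 16.5)] = 1.32×10^7 / 8974 = 1466 m³.
For wasting at MLVSS concentration, Q_w = V/θ_c = 1466/16.5 = 88.87 m³/d.

Q_w ≈ 88.9 m³/d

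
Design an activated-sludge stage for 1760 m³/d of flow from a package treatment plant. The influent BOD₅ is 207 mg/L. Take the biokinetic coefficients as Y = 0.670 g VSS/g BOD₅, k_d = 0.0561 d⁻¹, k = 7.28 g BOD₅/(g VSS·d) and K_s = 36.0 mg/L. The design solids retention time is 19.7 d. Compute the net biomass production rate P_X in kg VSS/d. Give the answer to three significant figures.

P_X ≈ 115 kg VSS/d

For a completely mixed reactor with recycle the Lawrence–McCarty relation gives S = K_s·(1 + k_d·θ_c) / [θ_c·(Y·k − k_d) − 1] = 36.0 × (1 + 0.0561 × 19.7) / [19.7 × (0.670 × 7.28 − 0.0561) − 1] = 75.79 / 93.98 = 0.8064 mg/L.
Correct the yield for decay: Y_obs = Y/(1 + k_d θ_c) = 0.670 / (1 + 0.0561 × 19.7) = 0.670 / 2.105 = 0.3183.
ΔS = 207 − 0.806 = 206.2 mg/L, so the substrate removal rate is 1760 × 206.2/1000 = 362.9 kg BOD₅/d.
Biomass produced: P_X = Y_obs·Q·ΔS = 0.3183 × 362.9 ≈ 115.5 kg VSS/d.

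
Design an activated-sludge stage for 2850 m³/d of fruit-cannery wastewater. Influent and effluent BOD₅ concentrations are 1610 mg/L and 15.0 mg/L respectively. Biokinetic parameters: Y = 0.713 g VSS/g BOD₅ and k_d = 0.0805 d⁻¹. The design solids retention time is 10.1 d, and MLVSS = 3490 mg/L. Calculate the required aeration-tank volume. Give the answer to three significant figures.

V ≈ 5170 m³

From the SRT design equation V = Y Q (S₀−S) θ_c / [X (1 + k_d θ_c)] = 0.713 × 2850 × (1610 − 15.0) × 10.1 / [3490 × (1 + 0.0805 × 10.1)] = 3.27×10^7 / 6328 = 5173 m³.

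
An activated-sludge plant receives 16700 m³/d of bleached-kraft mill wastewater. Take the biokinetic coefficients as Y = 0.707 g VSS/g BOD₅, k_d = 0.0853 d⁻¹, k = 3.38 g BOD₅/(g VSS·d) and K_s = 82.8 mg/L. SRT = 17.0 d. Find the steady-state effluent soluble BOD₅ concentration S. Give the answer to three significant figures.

S ≈ 5.31 mg/L

For a completely mixed reactor with recycle the Lawrence–McCarty relation gives S = K_s·(1 + k_d·θ_c) / [θ_c·(Y·k − k_d) − 1] = 82.8 × (1 + 0.0853 × 17.0) / [17.0 × (0.707 × 3.38 − 0.0853) − 1] = 202.9 / 38.17 = 5.314 mg/L.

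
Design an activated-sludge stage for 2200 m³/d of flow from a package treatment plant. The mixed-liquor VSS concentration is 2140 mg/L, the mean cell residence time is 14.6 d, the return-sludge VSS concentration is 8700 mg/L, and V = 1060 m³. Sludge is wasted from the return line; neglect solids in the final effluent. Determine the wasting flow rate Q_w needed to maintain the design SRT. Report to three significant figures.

θ_c = V·X/(Q_w·X_r) when wasting from the recycle, so Q_w = V·X/(θ_c·X_r) = 1060 × 2140 / (14.6 × 8700) = 17.86 m³/d.

Q_w ≈ 17.9 m³/d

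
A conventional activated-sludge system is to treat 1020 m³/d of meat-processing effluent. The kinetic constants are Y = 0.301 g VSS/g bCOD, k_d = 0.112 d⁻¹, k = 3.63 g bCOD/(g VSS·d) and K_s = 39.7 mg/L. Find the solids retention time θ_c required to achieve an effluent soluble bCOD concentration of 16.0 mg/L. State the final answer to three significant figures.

From 1/θ_c = Y·k·S/(K_s + S) − k_d: Y·k·S/(K_s+S) = 0.301 × 3.63 × 16.0 / (39.7 + 16.0) = 0.3139 d⁻¹.
Then 1/θ_c = μ − k_d = 0.3139 − 0.112 = 0.2019 d⁻¹, giving θ_c = 4.954 d.

θ_c ≈ 4.95 d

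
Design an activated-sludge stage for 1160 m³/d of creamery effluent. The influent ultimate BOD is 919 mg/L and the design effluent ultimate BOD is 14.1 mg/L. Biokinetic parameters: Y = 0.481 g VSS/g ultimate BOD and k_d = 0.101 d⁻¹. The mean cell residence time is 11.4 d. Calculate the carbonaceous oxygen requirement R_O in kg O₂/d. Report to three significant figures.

R_O ≈ 716 kg O₂/d

Correct the yield for decay: Y_obs = Y/(1 + k_d θ_c) = 0.481 / (1 + 0.101 × 11.4) = 0.481 / 2.151 = 0.2236.
ΔS = 919 − 14.1 = 904.9 mg/L, so the substrate removal rate is 1160 × 904.9/1000 = 1050 kg ultimate BOD/d.
Biomass synthesised: P_X = Y_obs × 1050 = 234.7 kg VSS/d.
R_O = Q·(S₀ − S) − 1.42·P_X = 1050 − 1.42 × 234.7 = 716.4 kg O₂/d.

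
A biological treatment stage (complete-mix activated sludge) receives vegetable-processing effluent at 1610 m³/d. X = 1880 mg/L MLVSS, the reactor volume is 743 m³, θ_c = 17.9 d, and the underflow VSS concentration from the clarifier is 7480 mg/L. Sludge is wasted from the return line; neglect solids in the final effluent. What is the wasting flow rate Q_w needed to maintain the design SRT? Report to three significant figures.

θ_c = V·X/(Q_w·X_r) when wasting from the recycle, so Q_w = V·X/(θ_c·X_r) = 743.0 × 1880 / (17.9 × 7480) = 10.43 m³/d.

Q_w ≈ 10.4 m³/d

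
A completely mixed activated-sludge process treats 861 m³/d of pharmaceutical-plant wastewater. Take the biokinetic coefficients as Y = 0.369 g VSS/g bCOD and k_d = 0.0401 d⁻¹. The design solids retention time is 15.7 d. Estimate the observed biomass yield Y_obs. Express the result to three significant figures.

Y_obs ≈ 0.226 g VSS/g bCOD

Y_obs = Y / (1 + k_d θ_c) = 0.369 / (1 + 0.0401 × 15.7) = 0.369 / 1.630 = 0.2264.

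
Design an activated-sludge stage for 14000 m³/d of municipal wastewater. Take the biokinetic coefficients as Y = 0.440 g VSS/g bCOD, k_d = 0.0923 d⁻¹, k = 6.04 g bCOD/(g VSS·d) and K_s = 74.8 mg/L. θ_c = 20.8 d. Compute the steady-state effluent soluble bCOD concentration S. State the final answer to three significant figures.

S ≈ 4.17 mg/L

From the Monod/SRT balance for a CMAS, S = K_s·(1+k_d θ_c)/[θ_c·(Y k − k_d) − 1] = 74.8 × (1 + 0.0923 × 20.8) / [20.8 × (0.440 × 6.04 − 0.0923) − 1] = 218.4 / 52.36 = 4.171 mg/L.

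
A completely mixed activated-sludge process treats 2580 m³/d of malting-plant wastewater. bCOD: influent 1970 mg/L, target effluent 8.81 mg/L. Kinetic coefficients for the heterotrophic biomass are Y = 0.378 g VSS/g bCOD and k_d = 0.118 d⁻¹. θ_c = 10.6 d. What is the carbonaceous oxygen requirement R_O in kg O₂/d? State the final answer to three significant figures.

Correct the yield for decay: Y_obs = Y/(1 + k_d θ_c) = 0.378 / (1 + 0.118 × 10.6) = 0.378 / 2.251 = 0.1679.
Substrate removed = Q·(S₀ − S) = 2580 m³/d × (1970 − 8.81) g/m³ = 5.06×10^6 g/d = 5060 kg/d.
Biomass synthesised: P_X = Y_obs × 5060 = 849.8 kg VSS/d.
Carbonaceous O₂ demand = substrate oxidised − cell-mass equivalent = 5060 − 1.42 × 849.8 = 3853 kg O₂/d.

R_O ≈ 3850 kg O₂/d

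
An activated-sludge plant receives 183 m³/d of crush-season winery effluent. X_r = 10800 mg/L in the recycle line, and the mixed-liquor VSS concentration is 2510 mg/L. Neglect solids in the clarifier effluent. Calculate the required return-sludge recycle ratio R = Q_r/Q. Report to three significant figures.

R = Q_r/Q = X/(X_r − X) = 2510 / (10800 − 2510) = 0.3028.

R ≈ 0.303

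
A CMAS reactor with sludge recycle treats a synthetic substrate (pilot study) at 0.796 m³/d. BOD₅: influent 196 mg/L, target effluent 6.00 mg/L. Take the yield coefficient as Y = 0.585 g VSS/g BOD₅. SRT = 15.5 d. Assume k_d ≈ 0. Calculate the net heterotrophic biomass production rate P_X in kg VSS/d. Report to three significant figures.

Since k_d ≈ 0, Y_obs = Y = 0.585 g VSS/g BOD₅.
ΔS = 196 − 6.00 = 190.0 mg/L, so the substrate removal rate is 0.796 × 190.0/1000 = 0.1512 kg BOD₅/d.
So the net sludge growth is P_X = 0.5850 × 0.1512 = 0.08848 kg VSS/d.

P_X ≈ 0.0885 kg VSS/d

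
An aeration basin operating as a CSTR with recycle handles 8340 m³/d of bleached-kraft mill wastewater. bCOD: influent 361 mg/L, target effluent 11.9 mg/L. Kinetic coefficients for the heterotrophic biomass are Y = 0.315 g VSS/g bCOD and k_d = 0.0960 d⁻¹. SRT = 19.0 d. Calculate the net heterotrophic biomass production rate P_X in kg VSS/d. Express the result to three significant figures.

P_X ≈ 325 kg VSS/d

Correct the yield for decay: Y_obs = Y/(1 + k_d θ_c) = 0.315 / (1 + 0.0960 × 19.0) = 0.315 / 2.824 = 0.1115.
Q·(S₀ − S) = 8340 × (361 − 11.9) × 10⁻³ = 2911 kg/d removed.
P_X = Y_obs · Q(S₀ − S) = 0.1115 × 2911 = 324.8 kg VSS/d.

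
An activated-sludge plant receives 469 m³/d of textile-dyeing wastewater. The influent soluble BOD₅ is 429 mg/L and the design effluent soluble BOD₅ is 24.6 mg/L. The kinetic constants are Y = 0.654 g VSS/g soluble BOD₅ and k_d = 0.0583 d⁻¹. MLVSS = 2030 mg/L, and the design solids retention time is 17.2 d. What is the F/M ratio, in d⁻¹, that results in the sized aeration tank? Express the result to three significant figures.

F/M ≈ 0.189 d⁻¹

From the SRT design equation V = Y Q (S₀−S) θ_c / [X (1 + k_d θ_c)] = 0.654 × 469 × (429 − 24.6) × 17.2 / [2030 × (1 + 0.0583 × 17.2)] = 2.13×10^6 / 4066 = 524.8 m³.
Food-to-microorganism ratio F/M = Q S₀ / (V X) = 469 × 429 / (524.8 × 2030) = 0.1889 d⁻¹.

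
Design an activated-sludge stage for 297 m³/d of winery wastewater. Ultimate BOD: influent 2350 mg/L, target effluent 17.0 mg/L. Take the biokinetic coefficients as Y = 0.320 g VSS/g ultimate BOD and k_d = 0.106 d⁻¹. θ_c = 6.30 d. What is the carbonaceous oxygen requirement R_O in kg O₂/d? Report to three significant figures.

R_O ≈ 504 kg O₂/d

The observed yield is Y_obs = Y/(1 + k_d·θ_c) = 0.320 / (1 + 0.106 × 6.30) = 0.320 / 1.668 = 0.1919 g VSS per g ultimate BOD removed.
ΔS = 2350 − 17.0 = 2333 mg/L, so the substrate removal rate is 297 × 2333/1000 = 692.9 kg ultimate BOD/d.
P_X = Y_obs·Q·(S₀ − S) = 0.1919 × 692.9 = 132.9 kg VSS/d.
R_O = Q·ΔS − 1.42 P_X = 692.9 − 188.8 = 504.1 kg O₂/d.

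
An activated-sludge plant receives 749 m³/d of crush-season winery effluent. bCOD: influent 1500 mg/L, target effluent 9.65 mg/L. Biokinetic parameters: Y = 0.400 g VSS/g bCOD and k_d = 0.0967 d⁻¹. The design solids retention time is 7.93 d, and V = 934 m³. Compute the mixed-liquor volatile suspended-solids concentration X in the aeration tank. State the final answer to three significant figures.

X ≈ 2150 mg/L

Solving the biomass balance for X: X = Y Q (S₀−S) θ_c / [V (1+k_d θ_c)] = 0.400 × 749 × (1500 − 9.65) × 7.93 / [934 × (1 + 0.0967 × 7.93)] = 2146 mg/L.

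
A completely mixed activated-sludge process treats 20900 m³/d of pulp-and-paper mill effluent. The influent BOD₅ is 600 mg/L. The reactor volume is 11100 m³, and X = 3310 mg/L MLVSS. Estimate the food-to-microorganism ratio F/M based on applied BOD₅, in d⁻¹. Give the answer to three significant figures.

F/M = Q·S₀ / (V·X) = 20900 × 600 / (11100 × 3310) = 0.3413 g BOD₅·(g VSS·d)⁻¹.

F/M ≈ 0.341 d⁻¹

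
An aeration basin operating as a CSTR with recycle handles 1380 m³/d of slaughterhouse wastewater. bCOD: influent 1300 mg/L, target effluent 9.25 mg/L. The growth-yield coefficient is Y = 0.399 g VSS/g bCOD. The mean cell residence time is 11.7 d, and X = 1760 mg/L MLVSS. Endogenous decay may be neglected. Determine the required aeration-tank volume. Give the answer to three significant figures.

With k_d = 0 the design equation reduces to V = Y Q (S₀−S) θ_c / X = 0.399 × 1380 × (1300 − 9.25) × 11.7 / 1760 = 4725 m³.

V ≈ 4720 m³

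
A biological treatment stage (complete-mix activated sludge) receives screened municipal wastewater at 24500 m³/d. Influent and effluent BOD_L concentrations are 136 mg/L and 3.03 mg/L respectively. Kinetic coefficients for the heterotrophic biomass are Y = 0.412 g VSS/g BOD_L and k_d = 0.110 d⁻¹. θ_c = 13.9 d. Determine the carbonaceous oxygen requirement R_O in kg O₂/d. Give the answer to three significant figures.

R_O ≈ 2500 kg O₂/d

Observed yield with endogenous decay: Y_obs = Y / (1 + k_d·θ_c) = 0.412 / (1 + 0.110 × 13.9) = 0.412 / 2.529 = 0.1629 g VSS/g BOD_L.
ΔS = 136 − 3.03 = 133.0 mg/L, so the substrate removal rate is 24500 × 133.0/1000 = 3258 kg BOD_L/d.
Biomass synthesised: P_X = Y_obs × 3258 = 530.7 kg VSS/d.
R_O = Q·ΔS − 1.42 P_X = 3258 − 753.6 = 2504 kg O₂/d.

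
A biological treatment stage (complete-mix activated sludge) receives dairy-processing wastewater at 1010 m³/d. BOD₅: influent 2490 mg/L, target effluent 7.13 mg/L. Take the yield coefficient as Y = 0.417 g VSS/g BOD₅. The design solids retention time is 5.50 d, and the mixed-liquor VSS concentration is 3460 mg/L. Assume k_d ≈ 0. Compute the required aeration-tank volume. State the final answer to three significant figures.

V ≈ 1660 m³

V·X = Y·Q·ΔS·θ_c gives V = 0.417 × 1010 × (2490 − 7.13) × 5.50 / 3460 = 1662 m³.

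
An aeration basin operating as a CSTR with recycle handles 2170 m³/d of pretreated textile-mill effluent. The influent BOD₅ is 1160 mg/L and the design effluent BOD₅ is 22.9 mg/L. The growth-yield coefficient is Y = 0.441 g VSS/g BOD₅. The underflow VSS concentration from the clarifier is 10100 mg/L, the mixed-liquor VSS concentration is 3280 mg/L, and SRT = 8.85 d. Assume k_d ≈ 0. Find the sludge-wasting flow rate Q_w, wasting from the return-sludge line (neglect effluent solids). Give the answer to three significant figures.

V·X = Y·Q·ΔS·θ_c gives V = 0.441 × 2170 × (1160 − 22.9) × 8.85 / 3280 = 2936 m³.
Wasting from the return line (neglecting effluent solids): Q_w = V·X / (θ_c·X_r) = 2936 × 3280 / (8.85 × 10100) = 107.7 m³/d.

Q_w ≈ 108 m³/d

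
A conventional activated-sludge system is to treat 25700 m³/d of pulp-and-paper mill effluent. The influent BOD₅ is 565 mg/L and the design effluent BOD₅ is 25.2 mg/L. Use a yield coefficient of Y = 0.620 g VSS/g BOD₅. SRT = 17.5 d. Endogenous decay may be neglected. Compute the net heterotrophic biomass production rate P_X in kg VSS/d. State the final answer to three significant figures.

P_X ≈ 8600 kg VSS/d

Since k_d ≈ 0, Y_obs = Y = 0.620 g VSS/g BOD₅.
Mass of BOD₅ removed per day: Q(S₀ − S) = 25700 × 539.8 g/m³ = 13873 kg/d.
Net biomass production P_X = Y_obs × Q·(S₀ − S) = 0.6200 × 13873 = 8601 kg VSS/d.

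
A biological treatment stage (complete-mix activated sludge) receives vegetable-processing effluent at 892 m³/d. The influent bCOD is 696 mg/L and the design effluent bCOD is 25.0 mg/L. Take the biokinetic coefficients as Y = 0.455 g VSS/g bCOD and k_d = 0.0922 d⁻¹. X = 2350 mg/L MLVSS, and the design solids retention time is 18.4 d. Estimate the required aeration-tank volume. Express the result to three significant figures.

V ≈ 791 m³

Rearranging the biomass balance for a CMAS with decay, V = Y·Q·ΔS·θ_c / [X·(1+k_d θ_c)] = 0.455 × 892 × (696 − 25.0) × 18.4 / [2350 × (1 + 0.0922 × 18.4)] = 5.01×10^6 / 6337 = 790.8 m³.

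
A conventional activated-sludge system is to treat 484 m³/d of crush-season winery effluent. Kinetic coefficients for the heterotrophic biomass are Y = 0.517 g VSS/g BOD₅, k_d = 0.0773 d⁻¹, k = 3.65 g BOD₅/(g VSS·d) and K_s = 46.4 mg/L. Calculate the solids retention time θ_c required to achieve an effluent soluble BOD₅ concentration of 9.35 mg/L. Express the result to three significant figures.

Specific growth rate at S = 9.35 mg/L: μ = YkS/(K_s+S) = 0.517·3.65·9.35/(46.4+9.35) = 0.3165 d⁻¹.
Then 1/θ_c = μ − k_d = 0.3165 − 0.0773 = 0.2392 d⁻¹, giving θ_c = 4.181 d.

θ_c ≈ 4.18 d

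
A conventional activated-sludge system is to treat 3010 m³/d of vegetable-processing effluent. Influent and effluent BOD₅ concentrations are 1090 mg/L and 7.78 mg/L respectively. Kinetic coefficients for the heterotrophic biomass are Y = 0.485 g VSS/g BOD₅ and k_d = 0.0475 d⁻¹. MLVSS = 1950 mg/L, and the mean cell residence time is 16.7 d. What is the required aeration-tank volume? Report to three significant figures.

V ≈ 7550 m³

Steady-state biomass mass balance: V·X·(1 + k_d·θ_c) = Y·Q·(S₀ − S)·θ_c, so V = 0.485 × 3010 × (1090 − 7.78) × 16.7 / [1950 × (1 + 0.0475 × 16.7)] = 2.64×10^7 / 3497 = 7545 m³.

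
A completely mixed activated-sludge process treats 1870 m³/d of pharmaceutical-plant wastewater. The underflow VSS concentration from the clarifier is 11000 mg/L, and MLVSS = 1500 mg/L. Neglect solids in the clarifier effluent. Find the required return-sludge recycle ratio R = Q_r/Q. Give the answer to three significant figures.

Solids balance on the clarifier gives (1+R)X = R·X_r, so R = X/(X_r − X) = 1500 / (11000 − 1500) = 0.1579.

R ≈ 0.158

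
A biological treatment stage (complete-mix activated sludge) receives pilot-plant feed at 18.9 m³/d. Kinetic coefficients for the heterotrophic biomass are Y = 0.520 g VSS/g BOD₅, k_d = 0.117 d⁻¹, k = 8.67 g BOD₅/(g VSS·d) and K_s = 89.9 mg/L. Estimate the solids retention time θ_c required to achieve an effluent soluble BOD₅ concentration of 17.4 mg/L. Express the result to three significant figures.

Specific growth rate at S = 17.4 mg/L: μ = YkS/(K_s+S) = 0.520·8.67·17.4/(89.9+17.4) = 0.7311 d⁻¹.
θ_c = 1/(μ − k_d) = 1/(0.7311 − 0.117) = 1/0.6141 = 1.628 d.

θ_c ≈ 1.63 d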